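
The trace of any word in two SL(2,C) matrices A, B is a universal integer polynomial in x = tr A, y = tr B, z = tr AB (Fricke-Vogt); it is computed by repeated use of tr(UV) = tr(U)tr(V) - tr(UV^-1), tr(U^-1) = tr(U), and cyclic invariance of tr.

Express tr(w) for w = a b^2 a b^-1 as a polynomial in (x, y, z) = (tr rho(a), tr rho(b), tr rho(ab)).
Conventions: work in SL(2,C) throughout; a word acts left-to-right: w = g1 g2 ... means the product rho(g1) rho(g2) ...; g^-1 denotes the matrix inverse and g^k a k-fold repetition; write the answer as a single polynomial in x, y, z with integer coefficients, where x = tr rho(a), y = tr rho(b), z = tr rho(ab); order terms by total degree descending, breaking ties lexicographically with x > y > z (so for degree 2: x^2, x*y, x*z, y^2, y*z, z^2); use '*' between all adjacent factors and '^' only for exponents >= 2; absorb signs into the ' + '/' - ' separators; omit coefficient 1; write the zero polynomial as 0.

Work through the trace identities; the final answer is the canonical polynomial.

x*y^2*z - x^2*y - y^3 - y*z^2 + x*z + 3*y

tr(b^2 a) = tr(b)*tr(a b) - tr(a) = y*z - x
tr(b^2) = tr(b)*tr(b) - tr(1) = y^2 - 2
tr(a b^2 a) = tr(a)*tr(b^2 a) - tr(b^2) = x*y*z - x^2 - y^2 + 2
tr(a b a b) = tr(a b)*tr(a b) - tr(1)   [split at repeated a] = z^2 - 2
tr(a b a) = tr(a)*tr(b a) - tr(b) = x*z - y
tr(a b^2 a b) = tr(b)*tr(a b a b) - tr(a b a) = y*z^2 - x*z - y
tr(a b^2 a b^-1) = tr(a b^2 a)*tr(b) - tr(a b^2 a b) = x*y^2*z - x^2*y - y^3 - y*z^2 + x*z + 3*y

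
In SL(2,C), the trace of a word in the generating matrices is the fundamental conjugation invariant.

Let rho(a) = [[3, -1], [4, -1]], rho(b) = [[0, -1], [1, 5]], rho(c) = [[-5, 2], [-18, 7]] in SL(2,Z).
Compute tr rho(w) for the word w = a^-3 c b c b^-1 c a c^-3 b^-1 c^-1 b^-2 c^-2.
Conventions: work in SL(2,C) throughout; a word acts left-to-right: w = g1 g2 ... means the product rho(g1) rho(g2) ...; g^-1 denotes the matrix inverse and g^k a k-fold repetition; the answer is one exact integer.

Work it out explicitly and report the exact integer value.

-3485307334

rho(a^-1) = [[-1, 1], [-4, 3]]
... * rho(a^-1) = [[-1, 1], [-4, 3]]  ->  [[-3, 2], [-8, 5]]
... * rho(a^-1) = [[-1, 1], [-4, 3]]  ->  [[-5, 3], [-12, 7]]
... * rho(c) = [[-5, 2], [-18, 7]]  ->  [[-29, 11], [-66, 25]]
... * rho(b) = [[0, -1], [1, 5]]  ->  [[11, 84], [25, 191]]
... * rho(c) = [[-5, 2], [-18, 7]]  ->  [[-1567, 610], [-3563, 1387]]
... * rho(b^-1) = [[5, 1], [-1, 0]]  ->  [[-8445, -1567], [-19202, -3563]]
... * rho(c) = [[-5, 2], [-18, 7]]  ->  [[70431, -27859], [160144, -63345]]
... * rho(a) = [[3, -1], [4, -1]]  ->  [[99857, -42572], [227052, -96799]]
... * rho(c^-1) = [[7, -2], [18, -5]]  ->  [[-67297, 13146], [-153018, 29891]]
... * rho(c^-1) = [[7, -2], [18, -5]]  ->  [[-234451, 68864], [-533088, 156581]]
... * rho(c^-1) = [[7, -2], [18, -5]]  ->  [[-401605, 124582], [-913158, 283271]]
... * rho(b^-1) = [[5, 1], [-1, 0]]  ->  [[-2132607, -401605], [-4849061, -913158]]
... * rho(c^-1) = [[7, -2], [18, -5]]  ->  [[-22157139, 6273239], [-50380271, 14263912]]
... * rho(b^-1) = [[5, 1], [-1, 0]]  ->  [[-117058934, -22157139], [-266165267, -50380271]]
... * rho(b^-1) = [[5, 1], [-1, 0]]  ->  [[-563137531, -117058934], [-1280446064, -266165267]]
... * rho(c^-1) = [[7, -2], [18, -5]]  ->  [[-6049023529, 1711569732], [-13754097254, 3891718463]]
... * rho(c^-1) = [[7, -2], [18, -5]]  ->  [[-11534909527, 3540198398], [-26227748444, 8049602193]]
tr = -11534909527 + 8049602193 = -3485307334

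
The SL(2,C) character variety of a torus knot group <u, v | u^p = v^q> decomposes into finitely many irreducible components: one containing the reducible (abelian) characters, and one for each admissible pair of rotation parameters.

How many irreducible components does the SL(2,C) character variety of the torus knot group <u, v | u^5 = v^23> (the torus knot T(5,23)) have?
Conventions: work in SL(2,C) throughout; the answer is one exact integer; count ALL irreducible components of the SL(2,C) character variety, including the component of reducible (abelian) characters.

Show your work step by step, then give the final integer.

In the torus knot group T(5,23), u^5 = v^23 is central, so an irreducible representation sends it to +I or -I (Schur).
On an irreducible component, tr(u) is locked at 2*cos(pi*alpha/5) for some alpha in 1..4, and tr(v) at 2*cos(pi*beta/23) for some beta in 1..22.
u^5 = (-1)^alpha I and v^23 = (-1)^beta I must agree, so alpha and beta have equal parity.
Counting: 2 odd alphas x 11 odd betas + 2 even alphas x 11 even betas = 22 + 22 = 44.
That is 44 components of irreducible characters, and with the reducible (abelian) component the total is 45.

45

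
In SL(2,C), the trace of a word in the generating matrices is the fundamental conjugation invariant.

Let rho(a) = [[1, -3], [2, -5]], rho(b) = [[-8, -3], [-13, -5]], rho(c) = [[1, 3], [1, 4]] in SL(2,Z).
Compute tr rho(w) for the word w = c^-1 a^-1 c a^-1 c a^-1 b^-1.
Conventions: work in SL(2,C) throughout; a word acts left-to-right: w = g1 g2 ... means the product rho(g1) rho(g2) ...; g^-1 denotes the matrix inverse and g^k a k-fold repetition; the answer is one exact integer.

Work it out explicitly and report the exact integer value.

rho(c^-1) = [[4, -3], [-1, 1]]
... * rho(a^-1) = [[-5, 3], [-2, 1]]  ->  [[-14, 9], [3, -2]]
... * rho(c) = [[1, 3], [1, 4]]  ->  [[-5, -6], [1, 1]]
... * rho(a^-1) = [[-5, 3], [-2, 1]]  ->  [[37, -21], [-7, 4]]
... * rho(c) = [[1, 3], [1, 4]]  ->  [[16, 27], [-3, -5]]
... * rho(a^-1) = [[-5, 3], [-2, 1]]  ->  [[-134, 75], [25, -14]]
... * rho(b^-1) = [[-5, 3], [13, -8]]  ->  [[1645, -1002], [-307, 187]]
tr = 1645 + 187 = 1832

1832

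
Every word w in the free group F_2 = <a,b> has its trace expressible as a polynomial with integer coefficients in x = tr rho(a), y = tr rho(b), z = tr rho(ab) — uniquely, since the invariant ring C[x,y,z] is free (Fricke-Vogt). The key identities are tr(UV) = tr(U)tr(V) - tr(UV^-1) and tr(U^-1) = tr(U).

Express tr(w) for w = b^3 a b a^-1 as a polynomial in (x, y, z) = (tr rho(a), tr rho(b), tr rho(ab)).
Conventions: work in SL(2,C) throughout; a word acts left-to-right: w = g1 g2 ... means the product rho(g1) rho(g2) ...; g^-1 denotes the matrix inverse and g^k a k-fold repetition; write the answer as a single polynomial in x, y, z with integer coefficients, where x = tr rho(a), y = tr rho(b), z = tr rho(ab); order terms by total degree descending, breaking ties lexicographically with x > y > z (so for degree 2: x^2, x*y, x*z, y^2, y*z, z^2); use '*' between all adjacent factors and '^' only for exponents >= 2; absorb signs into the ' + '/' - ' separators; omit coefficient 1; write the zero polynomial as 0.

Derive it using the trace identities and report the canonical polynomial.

x*y^3*z - x^2*y^2 - y^2*z^2 - x*y*z + x^2 + y^2 + z^2 - 2

so tr(a b^2) = tr(b) * tr(a b) - tr(a) = y*z - x
tr(b a b^2) = tr(b) * tr(a b^2) - tr(a b) = y^2*z - x*y - z
tr(b^3 a b) = tr(b) * tr(b a b^2) - tr(b a b) = y^3*z - x*y^2 - 2*y*z + x
so tr(a b a b) = tr(b a) * tr(b a) - tr(1)   [split at repeated b] = z^2 - 2
tr(a b a) = tr(a) * tr(b a) - tr(b) = x*z - y
so tr(a b a b^2) = tr(b) * tr(a b a b) - tr(a b a) = y*z^2 - x*z - y
tr(b^3 a b a) = tr(b) * tr(a b a b^2) - tr(a b a b) = y^2*z^2 - x*y*z - y^2 - z^2 + 2
reduce: tr(b^3 a b a^-1) = tr(b^3 a b) * tr(a) - tr(b^3 a b a) = x*y^3*z - x^2*y^2 - y^2*z^2 - x*y*z + x^2 + y^2 + z^2 - 2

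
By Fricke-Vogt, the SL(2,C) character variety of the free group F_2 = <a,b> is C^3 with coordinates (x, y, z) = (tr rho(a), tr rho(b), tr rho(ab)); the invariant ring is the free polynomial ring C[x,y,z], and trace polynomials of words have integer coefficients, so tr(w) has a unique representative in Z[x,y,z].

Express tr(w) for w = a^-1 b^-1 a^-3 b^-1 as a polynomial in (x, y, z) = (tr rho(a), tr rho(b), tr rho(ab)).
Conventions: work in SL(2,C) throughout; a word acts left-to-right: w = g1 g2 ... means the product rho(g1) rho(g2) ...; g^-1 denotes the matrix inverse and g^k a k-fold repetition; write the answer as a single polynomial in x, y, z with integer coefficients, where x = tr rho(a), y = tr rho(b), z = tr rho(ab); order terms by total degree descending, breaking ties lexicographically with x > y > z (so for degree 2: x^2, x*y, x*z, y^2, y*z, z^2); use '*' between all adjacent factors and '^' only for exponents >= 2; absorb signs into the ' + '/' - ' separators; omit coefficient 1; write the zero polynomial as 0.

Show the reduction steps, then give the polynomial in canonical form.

trace(b^-1) = trace(b) = y
apply: trace(b^-1 a) = trace(a)*trace(b) - trace(a b)   [inverse elimination on b] = x*y - z
trace(a^-1 b^-1) = trace(b^-1)*trace(a) - trace(b^-1 a)   [inverse elimination on a] = z
use: trace(b^-1 a^-1 b^-1) = trace(a^-1 b^-1)*trace(b) - trace(a^-1)   [inverse elimination on b] = y*z - x
apply: trace(b a b a) = trace(b a)*trace(b a) - trace(1)   [split at a repeated b] = z^2 - 2
use: trace(a b a^-1 b) = trace(b a b)*trace(a) - trace(b a b a)   [inverse elimination on a] = x*y*z - x^2 - z^2 + 2
trace(a^-1 b^-1 a b) = trace(a b a^-1)*trace(b) - trace(a b a^-1 b)   [inverse elimination on b] = -x*y*z + x^2 + y^2 + z^2 - 2
trace(b^-1 a^-1 b^-1 a) = trace(a^-1 b^-1 a)*trace(b) - trace(a^-1 b^-1 a b)   [inverse elimination on b] = x*y*z - x^2 - z^2 + 2
apply: trace(a^-1 b^-1 a^-1 b^-1) = trace(b^-1 a^-1 b^-1)*trace(a) - trace(b^-1 a^-1 b^-1 a)   [inverse elimination on a] = z^2 - 2
use: trace(b^-1 a^-1 b^-1 a^-2) = trace(a^-1 b^-1 a^-1 b^-1)*trace(a) - trace(a^-1 b^-1 a^-1 b^-1 a)   [inverse elimination on a] = x*z^2 - y*z - x
use: trace(a^-1 b^-1 a^-3 b^-1) = trace(b^-1 a^-1 b^-1 a^-2)*trace(a) - trace(b^-1 a^-1 b^-1 a^-1)   [inverse elimination on a] = x^2*z^2 - x*y*z - x^2 - z^2 + 2

x^2*z^2 - x*y*z - x^2 - z^2 + 2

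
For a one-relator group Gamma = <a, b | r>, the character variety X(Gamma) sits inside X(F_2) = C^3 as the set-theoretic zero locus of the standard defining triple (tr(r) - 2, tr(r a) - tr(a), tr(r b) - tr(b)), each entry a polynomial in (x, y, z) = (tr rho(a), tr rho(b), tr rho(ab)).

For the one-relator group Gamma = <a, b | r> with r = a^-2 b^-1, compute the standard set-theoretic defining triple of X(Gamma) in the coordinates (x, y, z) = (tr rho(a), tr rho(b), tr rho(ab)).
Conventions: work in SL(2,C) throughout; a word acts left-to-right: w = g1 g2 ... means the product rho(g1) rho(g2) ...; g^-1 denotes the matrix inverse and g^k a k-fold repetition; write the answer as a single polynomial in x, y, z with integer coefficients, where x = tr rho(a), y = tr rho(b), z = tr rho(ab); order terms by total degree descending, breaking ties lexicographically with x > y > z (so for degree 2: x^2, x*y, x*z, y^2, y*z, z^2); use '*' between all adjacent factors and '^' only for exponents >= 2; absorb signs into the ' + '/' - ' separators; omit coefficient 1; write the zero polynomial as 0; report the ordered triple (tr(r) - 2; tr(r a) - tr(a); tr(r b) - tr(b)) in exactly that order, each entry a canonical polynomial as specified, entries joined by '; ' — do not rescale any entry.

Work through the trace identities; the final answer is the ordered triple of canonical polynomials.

x*z - y - 2; -x + z; x^2 - y - 2

tr(b^-1) = tr(b) = y
tr(b^-1 a) = tr(a)*tr(b) - tr(a b)   [inverse elimination on b] = x*y - z
tr(b^-1 a^-1) = tr(b^-1)*tr(a) - tr(b^-1 a)   [inverse elimination on a] = z
tr(a^-2 b^-1) = tr(b^-1 a^-1)*tr(a) - tr(b^-1)   [inverse elimination on a] = x*z - y
tr(a^-2) = tr(a^-1)*tr(a) - tr(1)   [inverse elimination on a] = x^2 - 2
assemble the triple (tr(r) - 2; tr(r a) - x; tr(r b) - y)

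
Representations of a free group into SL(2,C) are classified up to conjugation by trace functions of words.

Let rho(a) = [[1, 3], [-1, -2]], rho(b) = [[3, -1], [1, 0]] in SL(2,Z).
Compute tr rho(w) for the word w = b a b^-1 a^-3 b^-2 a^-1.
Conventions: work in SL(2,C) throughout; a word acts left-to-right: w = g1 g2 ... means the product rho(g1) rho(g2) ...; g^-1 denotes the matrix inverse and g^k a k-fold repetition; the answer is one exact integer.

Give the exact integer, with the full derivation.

615

rho(b) = [[3, -1], [1, 0]]
... * rho(a) = [[1, 3], [-1, -2]]  ->  [[4, 11], [1, 3]]
... * rho(b^-1) = [[0, 1], [-1, 3]]  ->  [[-11, 37], [-3, 10]]
... * rho(a^-1) = [[-2, -3], [1, 1]]  ->  [[59, 70], [16, 19]]
... * rho(a^-1) = [[-2, -3], [1, 1]]  ->  [[-48, -107], [-13, -29]]
... * rho(a^-1) = [[-2, -3], [1, 1]]  ->  [[-11, 37], [-3, 10]]
... * rho(b^-1) = [[0, 1], [-1, 3]]  ->  [[-37, 100], [-10, 27]]
... * rho(b^-1) = [[0, 1], [-1, 3]]  ->  [[-100, 263], [-27, 71]]
... * rho(a^-1) = [[-2, -3], [1, 1]]  ->  [[463, 563], [125, 152]]
tr = 463 + 152 = 615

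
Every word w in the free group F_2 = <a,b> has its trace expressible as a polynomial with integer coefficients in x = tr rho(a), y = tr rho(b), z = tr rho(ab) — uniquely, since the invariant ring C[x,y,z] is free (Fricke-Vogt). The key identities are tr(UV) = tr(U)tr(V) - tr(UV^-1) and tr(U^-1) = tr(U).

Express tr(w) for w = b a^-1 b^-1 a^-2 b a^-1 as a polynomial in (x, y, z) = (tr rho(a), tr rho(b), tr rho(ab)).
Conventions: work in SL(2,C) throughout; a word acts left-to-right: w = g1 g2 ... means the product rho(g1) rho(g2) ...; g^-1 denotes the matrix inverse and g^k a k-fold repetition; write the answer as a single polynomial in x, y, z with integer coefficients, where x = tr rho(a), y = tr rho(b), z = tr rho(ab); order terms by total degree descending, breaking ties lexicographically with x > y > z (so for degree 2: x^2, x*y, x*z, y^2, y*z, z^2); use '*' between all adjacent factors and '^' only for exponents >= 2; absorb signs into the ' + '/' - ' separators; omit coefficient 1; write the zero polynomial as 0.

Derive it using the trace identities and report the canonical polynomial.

so trace(a^-1 b) = trace(b)*trace(a) - trace(b a) = x*y - z
trace(b a^-2) = trace(a^-1 b)*trace(a) - trace(a^-1 b a) = x^2*y - x*z - y
trace(a^-2 b a^-1) = trace(b a^-2)*trace(a) - trace(b a^-1) = x^3*y - x^2*z - 2*x*y + z
so trace(b^2 a) = trace(b)*trace(a b) - trace(a) = y*z - x
reduce: trace(b^2) = trace(b)*trace(b) - trace(1) = y^2 - 2
trace(b a^2 b) = trace(a)*trace(b^2 a) - trace(b^2) = x*y*z - x^2 - y^2 + 2
so trace(b a b a) = trace(b a)*trace(b a) - trace(1)   [split at repeated b] = z^2 - 2
reduce: trace(b a^2 b a) = trace(a)*trace(b a b a) - trace(b a b) = x*z^2 - y*z - x
trace(a b a^-1 b a) = trace(b a^2 b)*trace(a) - trace(b a^2 b a) = x^2*y*z - x^3 - x*y^2 - x*z^2 + y*z + 3*x
so trace(a b a) = trace(a)*trace(b a) - trace(b) = x*z - y
reduce: trace(b a b a b) = trace(b)*trace(a b a b) - trace(a b a) = y*z^2 - x*z - y
trace(b a b a b a) = trace(a b)*trace(a b a b) - trace(a^-1 b^-1)   [split at repeated a] = z^3 - 3*z
reduce: trace(a b a^-1 b a b) = trace(b a b a b)*trace(a) - trace(b a b a b a) = x*y*z^2 - x^2*z - z^3 - x*y + 3*z
reduce: trace(b a^-1 b a b^-1 a) = trace(a b a^-1 b a)*trace(b) - trace(a b a^-1 b a b) = x^2*y^2*z - x^3*y - x*y^3 - 2*x*y*z^2 + x^2*z + y^2*z + z^3 + 4*x*y - 3*z
trace(a^-1 b a^-1 b a b^-1) = trace(b a^-1 b a b^-1)*trace(a) - trace(b a^-1 b a b^-1 a) = -x^2*y^2*z + x^3*y + x*y^3 + 2*x*y*z^2 - x^2*z - y^2*z - z^3 - 3*x*y + 3*z
so trace(b^-1 a^-2 b a^-1 b a) = trace(a^-1 b a^-1 b a b^-1)*trace(a) - trace(a^-1 b a^-1 b a b^-1 a) = -x^3*y^2*z + x^4*y + x^2*y^3 + 2*x^2*y*z^2 - x^3*z - x*y^2*z - x*z^3 - 3*x^2*y + 3*x*z - y
trace(b a^-1 b^-1 a^-2 b a^-1) = trace(b^-1 a^-2 b a^-1 b)*trace(a) - trace(b^-1 a^-2 b a^-1 b a) = x^3*y^2*z - x^2*y^3 - 2*x^2*y*z^2 + x*y^2*z + x*z^3 + x^2*y - 2*x*z + y

x^3*y^2*z - x^2*y^3 - 2*x^2*y*z^2 + x*y^2*z + x*z^3 + x^2*y - 2*x*z + y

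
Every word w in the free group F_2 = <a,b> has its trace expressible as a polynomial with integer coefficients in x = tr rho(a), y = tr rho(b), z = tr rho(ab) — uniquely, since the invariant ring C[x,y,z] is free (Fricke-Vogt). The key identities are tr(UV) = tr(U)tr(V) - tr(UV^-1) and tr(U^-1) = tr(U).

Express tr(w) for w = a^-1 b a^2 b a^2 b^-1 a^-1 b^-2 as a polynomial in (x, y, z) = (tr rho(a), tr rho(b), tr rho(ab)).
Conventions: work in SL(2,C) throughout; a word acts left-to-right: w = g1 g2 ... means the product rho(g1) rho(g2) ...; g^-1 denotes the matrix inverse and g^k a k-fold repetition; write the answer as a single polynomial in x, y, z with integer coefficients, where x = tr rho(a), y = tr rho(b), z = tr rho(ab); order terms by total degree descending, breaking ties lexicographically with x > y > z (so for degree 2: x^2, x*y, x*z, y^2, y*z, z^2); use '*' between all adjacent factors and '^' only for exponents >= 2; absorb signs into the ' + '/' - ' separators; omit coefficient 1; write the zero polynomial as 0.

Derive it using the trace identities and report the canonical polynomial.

and trace(b^2 a) = trace(b)*trace(a b) - trace(a) = y*z - x
trace(b^2) = trace(b)*trace(b) - trace(1) = y^2 - 2
trace(b a^2 b) = trace(a)*trace(b^2 a) - trace(b^2) = x*y*z - x^2 - y^2 + 2
trace(a b a b) = trace(a b)*trace(a b) - trace(1)   [split at repeated a] = z^2 - 2
next, trace(a b a) = trace(a)*trace(b a) - trace(b) = x*z - y
and trace(b a b^2 a) = trace(b)*trace(a b a b) - trace(a b a) = y*z^2 - x*z - y
next, trace(b a b^2) = trace(b)*trace(b a b) - trace(b a) = y^2*z - x*y - z
trace(b a^2 b a b) = trace(a)*trace(b a b^2 a) - trace(b a b^2) = x*y*z^2 - x^2*z - y^2*z + z
and trace(b a b a b a) = trace(b a b a)*trace(b a) - trace(a b)   [split at repeated b] = z^3 - 3*z
next, trace(b a^2 b a b a) = trace(a)*trace(b a b a b a) - trace(b a b a b) = x*z^3 - y*z^2 - 2*x*z + y
trace(a^-1 b a^2 b a b) = trace(b a^2 b a b)*trace(a) - trace(b a^2 b a b a) = x^2*y*z^2 - x^3*z - x*y^2*z - x*z^3 + y*z^2 + 3*x*z - y
next, trace(a^-1 b a^2 b a b^-1) = trace(a^-1 b a^2 b a)*trace(b) - trace(a^-1 b a^2 b a b) = -x^2*y*z^2 + x^3*z + 2*x*y^2*z + x*z^3 - x^2*y - y^3 - y*z^2 - 3*x*z + 3*y
and trace(b^-2 a^-1 b a^2 b a) = trace(a^-1 b a^2 b a b^-1)*trace(b) - trace(a^-1 b a^2 b a) = -x^2*y^2*z^2 + x^3*y*z + 2*x*y^3*z + x*y*z^3 - x^2*y^2 - y^4 - y^2*z^2 - 4*x*y*z + x^2 + 4*y^2 - 2
trace(b^2 a^2 b) = trace(b)*trace(b a^2 b) - trace(b a^2) = x*y^2*z - x^2*y - y^3 - x*z + 3*y
trace(b a^2 b a^2 b) = trace(a)*trace(b^2 a^2 b a) - trace(b^2 a^2 b) = x^2*y*z^2 - x^3*z - 2*x*y^2*z + x^2*y + y^3 + 2*x*z - 3*y
and trace(b a b a^2 b) = trace(a)*trace(b^2 a b a) - trace(b^2 a b) = x*y*z^2 - x^2*z - y^2*z + z
next, trace(b a^2 b a^2 b a) = trace(a)*trace(b a b a^2 b a) - trace(b a b a^2 b) = x^2*z^3 - 2*x*y*z^2 - x^2*z + y^2*z + x*y - z
next, trace(b a^2 b a^2 b a^-1) = trace(b a^2 b a^2 b)*trace(a) - trace(b a^2 b a^2 b a) = x^3*y*z^2 - x^4*z - 2*x^2*y^2*z - x^2*z^3 + x^3*y + x*y^3 + 2*x*y*z^2 + 3*x^2*z - y^2*z - 4*x*y + z
and trace(a^-1 b a^2 b a^2 b a^-1) = trace(b a^2 b a^2 b a^-1)*trace(a) - trace(b a^2 b a^2 b) = x^4*y*z^2 - x^5*z - 2*x^3*y^2*z - x^3*z^3 + x^4*y + x^2*y^3 + x^2*y*z^2 + 4*x^3*z + x*y^2*z - 5*x^2*y - y^3 - x*z + 3*y
and trace(b a b^3 a) = trace(b)*trace(a b a b^2) - trace(a b a b) = y^2*z^2 - x*y*z - y^2 - z^2 + 2
next, trace(b a b^3) = trace(b)*trace(b^2 a b) - trace(b^2 a) = y^3*z - x*y^2 - 2*y*z + x
next, trace(b^3 a^2 b a) = trace(a)*trace(b a b^3 a) - trace(b a b^3) = x*y^2*z^2 - x^2*y*z - y^3*z - x*z^2 + 2*y*z + x
trace(b^3 a^2 b) = trace(b)*trace(b^2 a^2 b) - trace(b^2 a^2) = x*y^3*z - x^2*y^2 - y^4 - 2*x*y*z + x^2 + 4*y^2 - 2
trace(b^2 a^2 b a^2 b) = trace(a)*trace(b^3 a^2 b a) - trace(b^3 a^2 b) = x^2*y^2*z^2 - x^3*y*z - 2*x*y^3*z + x^2*y^2 - x^2*z^2 + y^4 + 4*x*y*z - 4*y^2 + 2
trace(b a^2 b a) = trace(a)*trace(b a b a) - trace(b a b) = x*z^2 - y*z - x
and trace(a b a^2 b a) = trace(a)*trace(b a^2 b a) - trace(b a^2 b) = x^2*z^2 - 2*x*y*z + y^2 - 2
trace(a^2 b a^2 b a) = trace(a)*trace(a b a^2 b a) - trace(a b a^2 b) = x^3*z^2 - 2*x^2*y*z + x*y^2 - x*z^2 + y*z - x
trace(b^2 a^2 b a^2 b a) = trace(b)*trace(a^2 b a^2 b a b) - trace(a^2 b a^2 b a) = x^2*y*z^3 - x^3*z^2 - 2*x*y^2*z^2 + x^2*y*z + y^3*z + x*z^2 - 2*y*z + x
trace(b a^2 b a^2 b a^-1 b) = trace(b^2 a^2 b a^2 b)*trace(a) - trace(b^2 a^2 b a^2 b a) = x^3*y^2*z^2 - x^4*y*z - 2*x^2*y^3*z - x^2*y*z^3 + x^3*y^2 + x*y^4 + 2*x*y^2*z^2 + 3*x^2*y*z - y^3*z - 4*x*y^2 - x*z^2 + 2*y*z + x
next, trace(a b a b a^2) = trace(a)*trace(b a b a^2) - trace(b a b a) = x^2*z^2 - x*y*z - x^2 - z^2 + 2
trace(b a^2 b^2 a b a) = trace(b)*trace(a b a b a^2 b) - trace(a b a b a^2) = x*y*z^3 - x^2*z^2 - y^2*z^2 - x*y*z + x^2 + y^2 + z^2 - 2
next, trace(a^3 b) = trace(a)*trace(a b a) - trace(a b) = x^2*z - x*y - z
trace(a^2) = trace(a)*trace(a) - trace(1) = x^2 - 2
trace(a^3) = trace(a)*trace(a^2) - trace(a) = x^3 - 3*x
and trace(a^2 b^2 a) = trace(b)*trace(a^3 b) - trace(a^3) = x^2*y*z - x^3 - x*y^2 - y*z + 3*x
trace(b a^2 b^2 a b) = trace(b)*trace(a^2 b^2 a b) - trace(a^2 b^2 a) = x*y^2*z^2 - 2*x^2*y*z - y^3*z + x^3 + x*y^2 + 2*y*z - 3*x
and trace(b a b a^2 b a^2 b) = trace(a)*trace(b a^2 b^2 a b a) - trace(b a^2 b^2 a b) = x^2*y*z^3 - x^3*z^2 - 2*x*y^2*z^2 + x^2*y*z + y^3*z + x*z^2 - 2*y*z + x
next, trace(b a b a b a b a) = trace(a b)*trace(a b a b a b) - trace(a^-1 b^-1 a^-1 b^-1)   [split at repeated a] = z^4 - 4*z^2 + 2
trace(b a b a b a b) = trace(b)*trace(a b a b a b) - trace(a b a b a) = y*z^3 - x*z^2 - 2*y*z + x
trace(b a b a b a^2 b a) = trace(a)*trace(b a b a b a b a) - trace(b a b a b a b) = x*z^4 - y*z^3 - 3*x*z^2 + 2*y*z + x
trace(b a b a^2 b a^2 b a) = trace(a)*trace(b a b a b a^2 b a) - trace(b a b a b a^2 b) = x^2*z^4 - 2*x*y*z^3 - 2*x^2*z^2 + y^2*z^2 + 3*x*y*z - y^2 - z^2 + 2
trace(b a^2 b a^2 b a^-1 b a) = trace(b a b a^2 b a^2 b)*trace(a) - trace(b a b a^2 b a^2 b a) = x^3*y*z^3 - x^4*z^2 - 2*x^2*y^2*z^2 - x^2*z^4 + x^3*y*z + x*y^3*z + 2*x*y*z^3 + 3*x^2*z^2 - y^2*z^2 - 5*x*y*z + x^2 + y^2 + z^2 - 2
next, trace(a^-1 b a^2 b a^2 b a^-1 b) = trace(b a^2 b a^2 b a^-1 b)*trace(a) - trace(b a^2 b a^2 b a^-1 b a) = x^4*y^2*z^2 - x^5*y*z - 2*x^3*y^3*z - 2*x^3*y*z^3 + x^4*y^2 + x^4*z^2 + x^2*y^4 + 4*x^2*y^2*z^2 + x^2*z^4 + 2*x^3*y*z - 2*x*y^3*z - 2*x*y*z^3 - 4*x^2*y^2 - 4*x^2*z^2 + y^2*z^2 + 7*x*y*z - y^2 - z^2 + 2
next, trace(b^-1 a^-1 b a^2 b a^2 b a^-1) = trace(a^-1 b a^2 b a^2 b a^-1)*trace(b) - trace(a^-1 b a^2 b a^2 b a^-1 b) = x^3*y*z^3 - x^4*z^2 - 3*x^2*y^2*z^2 - x^2*z^4 + 2*x^3*y*z + 3*x*y^3*z + 2*x*y*z^3 - x^2*y^2 + 4*x^2*z^2 - y^4 - y^2*z^2 - 8*x*y*z + 4*y^2 + z^2 - 2
trace(a^-1 b^-2 a^-1 b a^2 b a^2 b) = trace(b^-1 a^-1 b a^2 b a^2 b a^-1)*trace(b) - trace(b^-1 a^-1 b a^2 b a^2 b a^-1 b) = x^3*y^2*z^3 - 2*x^4*y*z^2 - 3*x^2*y^3*z^2 - x^2*y*z^4 + x^5*z + 4*x^3*y^2*z + x^3*z^3 + 3*x*y^4*z + 2*x*y^2*z^3 - x^4*y - 2*x^2*y^3 + 3*x^2*y*z^2 - y^5 - y^3*z^2 - 4*x^3*z - 9*x*y^2*z + 5*x^2*y + 5*y^3 + y*z^2 + x*z - 5*y
trace(a^-1 b a^2 b a^2 b^-1 a^-1 b^-2) = trace(a^-1 b^-2 a^-1 b a^2 b a^2)*trace(b) - trace(a^-1 b^-2 a^-1 b a^2 b a^2 b) = -x^3*y^2*z^3 + 2*x^4*y*z^2 + 2*x^2*y^3*z^2 + x^2*y*z^4 - x^5*z - 3*x^3*y^2*z - x^3*z^3 - x*y^4*z - x*y^2*z^3 + x^4*y + x^2*y^3 - 3*x^2*y*z^2 + 4*x^3*z + 5*x*y^2*z - 4*x^2*y - y^3 - y*z^2 - x*z + 3*y

-x^3*y^2*z^3 + 2*x^4*y*z^2 + 2*x^2*y^3*z^2 + x^2*y*z^4 - x^5*z - 3*x^3*y^2*z - x^3*z^3 - x*y^4*z - x*y^2*z^3 + x^4*y + x^2*y^3 - 3*x^2*y*z^2 + 4*x^3*z + 5*x*y^2*z - 4*x^2*y - y^3 - y*z^2 - x*z + 3*y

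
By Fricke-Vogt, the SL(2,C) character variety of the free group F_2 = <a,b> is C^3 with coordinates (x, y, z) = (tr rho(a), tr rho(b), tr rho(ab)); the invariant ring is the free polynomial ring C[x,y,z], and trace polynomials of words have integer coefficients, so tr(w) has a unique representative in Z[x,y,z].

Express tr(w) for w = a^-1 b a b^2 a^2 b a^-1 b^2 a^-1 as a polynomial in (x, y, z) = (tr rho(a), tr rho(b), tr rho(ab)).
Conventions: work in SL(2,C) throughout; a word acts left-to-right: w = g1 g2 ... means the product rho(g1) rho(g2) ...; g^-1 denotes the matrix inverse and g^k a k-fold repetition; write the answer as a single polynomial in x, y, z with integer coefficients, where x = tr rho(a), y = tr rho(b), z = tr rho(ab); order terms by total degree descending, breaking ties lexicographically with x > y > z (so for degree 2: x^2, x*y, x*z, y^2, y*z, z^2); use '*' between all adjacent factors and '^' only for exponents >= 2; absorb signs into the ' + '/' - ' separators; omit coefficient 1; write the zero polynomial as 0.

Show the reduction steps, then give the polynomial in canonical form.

x^4*y^4*z^2 - 2*x^5*y^3*z - x^3*y^5*z - 2*x^3*y^3*z^3 + x^6*y^2 + x^4*y^4 + 2*x^4*y^2*z^2 + x^2*y^4*z^2 + x^2*y^2*z^4 + x^5*y*z + 5*x^3*y^3*z + x*y^5*z - x^6 - 6*x^4*y^2 - x^4*z^2 - 2*x^2*y^4 - 5*x^2*y^2*z^2 - y^4*z^2 - 2*x^3*y*z - 2*x*y^3*z + 6*x^4 + 8*x^2*y^2 + 2*x^2*z^2 + 2*y^2*z^2 + x*y*z - 9*x^2 - z^2 + 2

trace(a b a b) = trace(b a)*trace(b a) - trace(1)   [split at repeated b] = z^2 - 2
trace(a b a) = trace(a)*trace(b a) - trace(b) = x*z - y
trace(a b^2 a b) = trace(b)*trace(a b a b) - trace(a b a) = y*z^2 - x*z - y
trace(b^2 a) = trace(b)*trace(a b) - trace(a) = y*z - x
trace(b^2) = trace(b)*trace(b) - trace(1) = y^2 - 2
trace(a b^2 a) = trace(a)*trace(b^2 a) - trace(b^2) = x*y*z - x^2 - y^2 + 2
trace(b^2 a b^2 a) = trace(b)*trace(a b^2 a b) - trace(a b^2 a) = y^2*z^2 - 2*x*y*z + x^2 - 2
trace(a b^3) = trace(b)*trace(b a b) - trace(b a) = y^2*z - x*y - z
trace(b^2 a b^2) = trace(b)*trace(a b^3) - trace(a b^2) = y^3*z - x*y^2 - 2*y*z + x
trace(a b^2 a^2 b^2) = trace(a)*trace(b^2 a b^2 a) - trace(b^2 a b^2) = x*y^2*z^2 - 2*x^2*y*z - y^3*z + x^3 + x*y^2 + 2*y*z - 3*x
trace(a b^2 a^2 b) = trace(a)*trace(b a b^2 a) - trace(b a b^2) = x*y*z^2 - x^2*z - y^2*z + z
trace(b^2 a b^2 a^2 b) = trace(b)*trace(a b^2 a^2 b^2) - trace(a b^2 a^2 b) = x*y^3*z^2 - 2*x^2*y^2*z - y^4*z + x^3*y + x*y^3 - x*y*z^2 + x^2*z + 3*y^2*z - 3*x*y - z
trace(b a b^2 a^2 b^3) = trace(b)*trace(b^2 a b^2 a^2 b) - trace(b^2 a b^2 a^2) = x*y^4*z^2 - 2*x^2*y^3*z - y^5*z + x^3*y^2 + x*y^4 - 2*x*y^2*z^2 + 3*x^2*y*z + 4*y^3*z - x^3 - 4*x*y^2 - 3*y*z + 3*x
trace(a b a b a b) = trace(a b)*trace(a b a b) - trace(a^-1 b^-1)   [split at repeated a] = z^3 - 3*z
trace(a b a b a) = trace(a)*trace(b a b a) - trace(b a b) = x*z^2 - y*z - x
trace(b^2 a b a b a) = trace(b)*trace(a b a b a b) - trace(a b a b a) = y*z^3 - x*z^2 - 2*y*z + x
trace(b^2 a b a b) = trace(b)*trace(a b a b^2) - trace(a b a b) = y^2*z^2 - x*y*z - y^2 - z^2 + 2
trace(b a b a b a^2 b) = trace(a)*trace(b^2 a b a b a) - trace(b^2 a b a b) = x*y*z^3 - x^2*z^2 - y^2*z^2 - x*y*z + x^2 + y^2 + z^2 - 2
trace(b a b a b a^2) = trace(a)*trace(b a b a b a) - trace(b a b a b) = x*z^3 - y*z^2 - 2*x*z + y
trace(a^2 b^3 a b a b) = trace(b)*trace(b a b a b a^2 b) - trace(b a b a b a^2) = x*y^2*z^3 - x^2*y*z^2 - y^3*z^2 - x*y^2*z - x*z^3 + x^2*y + y^3 + 2*y*z^2 + 2*x*z - 3*y
trace(b^3 a b a^2) = trace(a)*trace(b^3 a b a) - trace(b^3 a b) = x*y^2*z^2 - x^2*y*z - y^3*z - x*z^2 + 2*y*z + x
trace(a^2 b^3 a b a) = trace(a)*trace(b^3 a b a^2) - trace(b^3 a b a) = x^2*y^2*z^2 - x^3*y*z - x*y^3*z - x^2*z^2 - y^2*z^2 + 3*x*y*z + x^2 + y^2 + z^2 - 2
trace(b a b^2 a^2 b^3 a) = trace(b)*trace(a^2 b^3 a b a b) - trace(a^2 b^3 a b a) = x*y^3*z^3 - 2*x^2*y^2*z^2 - y^4*z^2 + x^3*y*z - x*y*z^3 + x^2*y^2 + x^2*z^2 + y^4 + 3*y^2*z^2 - x*y*z - x^2 - 4*y^2 - z^2 + 2
trace(b a b^2 a^2 b^3 a^-1) = trace(b a b^2 a^2 b^3)*trace(a) - trace(b a b^2 a^2 b^3 a) = x^2*y^4*z^2 - 2*x^3*y^3*z - x*y^5*z - x*y^3*z^3 + x^4*y^2 + x^2*y^4 + y^4*z^2 + 2*x^3*y*z + 4*x*y^3*z + x*y*z^3 - x^4 - 5*x^2*y^2 - x^2*z^2 - y^4 - 3*y^2*z^2 - 2*x*y*z + 4*x^2 + 4*y^2 + z^2 - 2
trace(b^2 a^-2 b a b^2 a^2 b) = trace(b a b^2 a^2 b^3 a^-1)*trace(a) - trace(b a b^2 a^2 b^3) = x^3*y^4*z^2 - 2*x^4*y^3*z - x^2*y^5*z - x^2*y^3*z^3 + x^5*y^2 + x^3*y^4 + 2*x^4*y*z + 6*x^2*y^3*z + x^2*y*z^3 + y^5*z - x^5 - 6*x^3*y^2 - x^3*z^2 - 2*x*y^4 - x*y^2*z^2 - 5*x^2*y*z - 4*y^3*z + 5*x^3 + 8*x*y^2 + x*z^2 + 3*y*z - 5*x
trace(a b a b^3 a b) = trace(b)*trace(b a b a b a b) - trace(b a b a b a) = y^2*z^3 - x*y*z^2 - 2*y^2*z - z^3 + x*y + 3*z
trace(a b a b^3 a) = trace(b)*trace(b a^2 b a b) - trace(b a^2 b a) = x*y^2*z^2 - x^2*y*z - y^3*z - x*z^2 + 2*y*z + x
trace(b a b^3 a b^2 a) = trace(b)*trace(a b a b^3 a b) - trace(a b a b^3 a) = y^3*z^3 - 2*x*y^2*z^2 + x^2*y*z - y^3*z - y*z^3 + x*y^2 + x*z^2 + y*z - x
trace(a b^3 a b^2) = trace(b)*trace(a b^2 a b^2) - trace(a b^2 a b) = y^3*z^2 - 2*x*y^2*z + x^2*y - y*z^2 + x*z - y
trace(b a b^3 a b^2) = trace(b)*trace(a b^3 a b^2) - trace(a b^3 a b) = y^4*z^2 - 2*x*y^3*z + x^2*y^2 - 2*y^2*z^2 + 2*x*y*z + z^2 - 2
trace(b a b^2 a^2 b a b^2) = trace(a)*trace(b a b^3 a b^2 a) - trace(b a b^3 a b^2) = x*y^3*z^3 - 2*x^2*y^2*z^2 - y^4*z^2 + x^3*y*z + x*y^3*z - x*y*z^3 + x^2*z^2 + 2*y^2*z^2 - x*y*z - x^2 - z^2 + 2
trace(a b a b a b a b) = trace(b a)*trace(b a b a b a) - trace(b^-1 a^-1 b^-1 a^-1)   [split at repeated b] = z^4 - 4*z^2 + 2
trace(b a b^2 a b a b a) = trace(b)*trace(a b a b a b a b) - trace(a b a b a b a) = y*z^4 - x*z^3 - 3*y*z^2 + 2*x*z + y
trace(b a b^2 a b a b) = trace(b)*trace(a b a b^2 a b) - trace(a b a b^2 a) = y^2*z^3 - 2*x*y*z^2 + x^2*z - y^2*z + x*y - z
trace(a^2 b a b^2 a b a b) = trace(a)*trace(b a b^2 a b a b a) - trace(b a b^2 a b a b) = x*y*z^4 - x^2*z^3 - y^2*z^3 - x*y*z^2 + x^2*z + y^2*z + z
trace(a b a^3 b a b) = trace(a)*trace(a b a b a b a) - trace(a b a b a b) = x^2*z^3 - x*y*z^2 - 2*x^2*z - z^3 + x*y + 3*z
trace(b a^2 b a^2) = trace(a)*trace(b a^2 b a) - trace(b a^2 b) = x^2*z^2 - 2*x*y*z + y^2 - 2
trace(a b a^3 b a) = trace(a)*trace(b a^2 b a^2) - trace(b a^2 b a) = x^3*z^2 - 2*x^2*y*z + x*y^2 - x*z^2 + y*z - x
trace(a^2 b a b^2 a b a) = trace(b)*trace(a b a^3 b a b) - trace(a b a^3 b a) = x^2*y*z^3 - x^3*z^2 - x*y^2*z^2 - y*z^3 + x*z^2 + 2*y*z + x
trace(b a b^2 a^2 b a b^2 a) = trace(b)*trace(a^2 b a b^2 a b a b) - trace(a^2 b a b^2 a b a) = x*y^2*z^4 - 2*x^2*y*z^3 - y^3*z^3 + x^3*z^2 + x^2*y*z + y^3*z + y*z^3 - x*z^2 - y*z - x
trace(a^-1 b a b^2 a^2 b a b^2) = trace(b a b^2 a^2 b a b^2)*trace(a) - trace(b a b^2 a^2 b a b^2 a) = x^2*y^3*z^3 - 2*x^3*y^2*z^2 - x*y^4*z^2 - x*y^2*z^4 + x^4*y*z + x^2*y^3*z + x^2*y*z^3 + y^3*z^3 + 2*x*y^2*z^2 - 2*x^2*y*z - y^3*z - y*z^3 - x^3 + y*z + 3*x
trace(b^2 a^-2 b a b^2 a^2 b a) = trace(a^-1 b a b^2 a^2 b a b^2)*trace(a) - trace(a^-1 b a b^2 a^2 b a b^2 a) = x^3*y^3*z^3 - 2*x^4*y^2*z^2 - x^2*y^4*z^2 - x^2*y^2*z^4 + x^5*y*z + x^3*y^3*z + x^3*y*z^3 + 4*x^2*y^2*z^2 + y^4*z^2 - 3*x^3*y*z - 2*x*y^3*z - x^4 - x^2*z^2 - 2*y^2*z^2 + 2*x*y*z + 4*x^2 + z^2 - 2
trace(a^-1 b a b^2 a^2 b a^-1 b^2 a^-1) = trace(b^2 a^-2 b a b^2 a^2 b)*trace(a) - trace(b^2 a^-2 b a b^2 a^2 b a) = x^4*y^4*z^2 - 2*x^5*y^3*z - x^3*y^5*z - 2*x^3*y^3*z^3 + x^6*y^2 + x^4*y^4 + 2*x^4*y^2*z^2 + x^2*y^4*z^2 + x^2*y^2*z^4 + x^5*y*z + 5*x^3*y^3*z + x*y^5*z - x^6 - 6*x^4*y^2 - x^4*z^2 - 2*x^2*y^4 - 5*x^2*y^2*z^2 - y^4*z^2 - 2*x^3*y*z - 2*x*y^3*z + 6*x^4 + 8*x^2*y^2 + 2*x^2*z^2 + 2*y^2*z^2 + x*y*z - 9*x^2 - z^2 + 2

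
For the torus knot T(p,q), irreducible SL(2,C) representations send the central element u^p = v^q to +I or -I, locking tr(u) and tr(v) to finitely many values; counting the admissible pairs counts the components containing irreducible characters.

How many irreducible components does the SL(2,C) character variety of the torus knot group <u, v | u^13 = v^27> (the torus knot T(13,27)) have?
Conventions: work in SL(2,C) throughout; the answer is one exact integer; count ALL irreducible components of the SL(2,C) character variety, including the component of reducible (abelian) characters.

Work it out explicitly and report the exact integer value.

157

In the torus knot group T(13,27), u^13 = v^27 is central, so an irreducible representation sends it to +I or -I (Schur).
So on each irreducible component the traces are pinned: tr(u) = 2*cos(pi*alpha/13) with 1 <= alpha <= 12, tr(v) = 2*cos(pi*beta/27) with 1 <= beta <= 26.
The two central values (-1)^alpha I and (-1)^beta I must be the same matrix, so alpha and beta share a parity.
Enumerate parity-matched pairs: 6*13 odd-odd plus 6*13 even-even gives 156.
That is 156 components of irreducible characters, and with the reducible (abelian) component the total is 157.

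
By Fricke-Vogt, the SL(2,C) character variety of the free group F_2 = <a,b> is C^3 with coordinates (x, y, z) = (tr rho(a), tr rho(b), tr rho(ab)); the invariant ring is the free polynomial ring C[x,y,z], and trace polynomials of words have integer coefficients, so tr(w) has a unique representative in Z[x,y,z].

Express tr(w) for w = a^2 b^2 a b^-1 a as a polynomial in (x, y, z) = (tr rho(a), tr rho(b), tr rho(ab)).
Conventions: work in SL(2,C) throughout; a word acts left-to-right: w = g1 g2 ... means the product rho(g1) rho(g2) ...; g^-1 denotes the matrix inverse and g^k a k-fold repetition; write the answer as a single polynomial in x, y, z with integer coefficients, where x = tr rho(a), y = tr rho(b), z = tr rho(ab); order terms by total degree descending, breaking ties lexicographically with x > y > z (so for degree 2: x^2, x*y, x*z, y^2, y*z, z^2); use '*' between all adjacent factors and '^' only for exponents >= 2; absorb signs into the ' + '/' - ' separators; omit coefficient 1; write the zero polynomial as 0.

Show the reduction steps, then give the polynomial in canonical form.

x^3*y^2*z - x^4*y - x^2*y^3 - x^2*y*z^2 + x^3*z - x*y^2*z + 4*x^2*y + y^3 + y*z^2 - 2*x*z - 3*y

and trace(b^2 a) = trace(b) * trace(a b) - trace(a) = y*z - x
next, trace(b^2) = trace(b) * trace(b) - trace(1) = y^2 - 2
trace(b^2 a^2) = trace(a) * trace(b^2 a) - trace(b^2) = x*y*z - x^2 - y^2 + 2
trace(b^2 a^3) = trace(a) * trace(b^2 a^2) - trace(b^2 a) = x^2*y*z - x^3 - x*y^2 - y*z + 3*x
next, trace(a^3 b^2 a) = trace(a) * trace(b^2 a^3) - trace(b^2 a^2) = x^3*y*z - x^4 - x^2*y^2 - 2*x*y*z + 4*x^2 + y^2 - 2
trace(b a b a) = trace(a b) * trace(a b) - trace(1)   [split at repeated a] = z^2 - 2
next, trace(a b a^2 b) = trace(a) * trace(b a b a) - trace(b a b) = x*z^2 - y*z - x
trace(a b a) = trace(a) * trace(b a) - trace(b) = x*z - y
trace(a b a^2) = trace(a) * trace(a b a) - trace(a b) = x^2*z - x*y - z
trace(b^2 a b a^2) = trace(b) * trace(a b a^2 b) - trace(a b a^2) = x*y*z^2 - x^2*z - y^2*z + z
and trace(b^2 a b a) = trace(b) * trace(a b a b) - trace(a b a) = y*z^2 - x*z - y
trace(a^3 b^2 a b) = trace(a) * trace(b^2 a b a^2) - trace(b^2 a b a) = x^2*y*z^2 - x^3*z - x*y^2*z - y*z^2 + 2*x*z + y
trace(a^2 b^2 a b^-1 a) = trace(a^3 b^2 a) * trace(b) - trace(a^3 b^2 a b) = x^3*y^2*z - x^4*y - x^2*y^3 - x^2*y*z^2 + x^3*z - x*y^2*z + 4*x^2*y + y^3 + y*z^2 - 2*x*z - 3*y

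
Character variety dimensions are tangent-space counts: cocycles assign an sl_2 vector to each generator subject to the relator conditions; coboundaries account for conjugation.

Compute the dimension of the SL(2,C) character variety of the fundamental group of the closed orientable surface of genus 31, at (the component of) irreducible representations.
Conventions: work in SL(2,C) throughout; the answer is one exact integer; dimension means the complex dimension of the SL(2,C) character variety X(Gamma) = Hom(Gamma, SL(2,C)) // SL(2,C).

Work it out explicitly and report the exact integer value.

180

Gamma = pi_1(Sigma_31) = < a_1, b_1, ..., a_31, b_31 | prod [a_i, b_i] > has 2g = 62 generators and 1 relator.
A cocycle assigns one sl_2 vector per generator subject to the relator condition d_2(z) = 0: dim of the unconstrained space is 3*2g = 186.
At an irreducible rho, H^2 = coker(d_2) vanishes (Poincare duality: H^2 is dual to H^0 = invariants = 0), so d_2 is surjective onto sl_2 and dim Z^1 = 186 - 3 = 183.
Coboundaries contribute dim B^1 = 3 (injective at irreducible rho).
Hence dim X = 183 - 3 = 180.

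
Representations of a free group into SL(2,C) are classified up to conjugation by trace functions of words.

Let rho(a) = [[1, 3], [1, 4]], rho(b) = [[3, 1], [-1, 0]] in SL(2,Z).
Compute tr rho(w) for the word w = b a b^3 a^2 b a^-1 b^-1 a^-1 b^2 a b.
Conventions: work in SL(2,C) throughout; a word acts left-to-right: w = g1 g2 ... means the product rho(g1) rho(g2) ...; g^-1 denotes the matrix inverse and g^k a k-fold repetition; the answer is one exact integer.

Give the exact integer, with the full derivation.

-1150

rho(b) = [[3, 1], [-1, 0]]
... * rho(a) = [[1, 3], [1, 4]]  ->  [[4, 13], [-1, -3]]
... * rho(b) = [[3, 1], [-1, 0]]  ->  [[-1, 4], [0, -1]]
... * rho(b) = [[3, 1], [-1, 0]]  ->  [[-7, -1], [1, 0]]
... * rho(b) = [[3, 1], [-1, 0]]  ->  [[-20, -7], [3, 1]]
... * rho(a) = [[1, 3], [1, 4]]  ->  [[-27, -88], [4, 13]]
... * rho(a) = [[1, 3], [1, 4]]  ->  [[-115, -433], [17, 64]]
... * rho(b) = [[3, 1], [-1, 0]]  ->  [[88, -115], [-13, 17]]
... * rho(a^-1) = [[4, -3], [-1, 1]]  ->  [[467, -379], [-69, 56]]
... * rho(b^-1) = [[0, -1], [1, 3]]  ->  [[-379, -1604], [56, 237]]
... * rho(a^-1) = [[4, -3], [-1, 1]]  ->  [[88, -467], [-13, 69]]
... * rho(b) = [[3, 1], [-1, 0]]  ->  [[731, 88], [-108, -13]]
... * rho(b) = [[3, 1], [-1, 0]]  ->  [[2105, 731], [-311, -108]]
... * rho(a) = [[1, 3], [1, 4]]  ->  [[2836, 9239], [-419, -1365]]
... * rho(b) = [[3, 1], [-1, 0]]  ->  [[-731, 2836], [108, -419]]
tr = -731 + -419 = -1150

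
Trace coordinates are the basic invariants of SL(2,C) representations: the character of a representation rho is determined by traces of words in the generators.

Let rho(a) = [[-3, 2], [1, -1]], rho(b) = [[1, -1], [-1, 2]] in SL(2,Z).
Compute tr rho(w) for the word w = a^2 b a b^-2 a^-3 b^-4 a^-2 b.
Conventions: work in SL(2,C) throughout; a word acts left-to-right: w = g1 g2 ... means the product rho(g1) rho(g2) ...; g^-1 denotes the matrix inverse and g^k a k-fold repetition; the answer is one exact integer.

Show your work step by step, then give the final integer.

-7168082

rho(a) = [[-3, 2], [1, -1]]
... * rho(a) = [[-3, 2], [1, -1]]  ->  [[11, -8], [-4, 3]]
... * rho(b) = [[1, -1], [-1, 2]]  ->  [[19, -27], [-7, 10]]
... * rho(a) = [[-3, 2], [1, -1]]  ->  [[-84, 65], [31, -24]]
... * rho(b^-1) = [[2, 1], [1, 1]]  ->  [[-103, -19], [38, 7]]
... * rho(b^-1) = [[2, 1], [1, 1]]  ->  [[-225, -122], [83, 45]]
... * rho(a^-1) = [[-1, -2], [-1, -3]]  ->  [[347, 816], [-128, -301]]
... * rho(a^-1) = [[-1, -2], [-1, -3]]  ->  [[-1163, -3142], [429, 1159]]
... * rho(a^-1) = [[-1, -2], [-1, -3]]  ->  [[4305, 11752], [-1588, -4335]]
... * rho(b^-1) = [[2, 1], [1, 1]]  ->  [[20362, 16057], [-7511, -5923]]
... * rho(b^-1) = [[2, 1], [1, 1]]  ->  [[56781, 36419], [-20945, -13434]]
... * rho(b^-1) = [[2, 1], [1, 1]]  ->  [[149981, 93200], [-55324, -34379]]
... * rho(b^-1) = [[2, 1], [1, 1]]  ->  [[393162, 243181], [-145027, -89703]]
... * rho(a^-1) = [[-1, -2], [-1, -3]]  ->  [[-636343, -1515867], [234730, 559163]]
... * rho(a^-1) = [[-1, -2], [-1, -3]]  ->  [[2152210, 5820287], [-793893, -2146949]]
... * rho(b) = [[1, -1], [-1, 2]]  ->  [[-3668077, 9488364], [1353056, -3500005]]
tr = -3668077 + -3500005 = -7168082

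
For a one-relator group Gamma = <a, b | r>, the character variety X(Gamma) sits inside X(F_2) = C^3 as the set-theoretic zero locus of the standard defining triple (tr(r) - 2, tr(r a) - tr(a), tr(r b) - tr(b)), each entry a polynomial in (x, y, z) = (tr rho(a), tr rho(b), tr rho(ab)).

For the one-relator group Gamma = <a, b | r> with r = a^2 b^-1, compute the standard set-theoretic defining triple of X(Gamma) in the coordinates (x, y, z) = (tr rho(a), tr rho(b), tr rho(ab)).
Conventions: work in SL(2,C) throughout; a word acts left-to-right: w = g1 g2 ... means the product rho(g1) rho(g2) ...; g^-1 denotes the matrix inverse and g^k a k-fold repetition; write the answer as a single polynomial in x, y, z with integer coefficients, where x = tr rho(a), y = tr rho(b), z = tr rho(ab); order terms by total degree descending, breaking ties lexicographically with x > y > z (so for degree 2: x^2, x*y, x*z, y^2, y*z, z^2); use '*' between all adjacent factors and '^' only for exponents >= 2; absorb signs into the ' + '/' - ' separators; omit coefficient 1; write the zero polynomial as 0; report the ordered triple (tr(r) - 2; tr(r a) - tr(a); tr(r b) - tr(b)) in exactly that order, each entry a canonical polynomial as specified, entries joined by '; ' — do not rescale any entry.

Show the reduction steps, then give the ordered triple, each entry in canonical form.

apply: trace(a^2) = trace(a) * trace(a) - trace(1)  (reduce the a square) = x^2 - 2
apply: trace(a^2 b) = trace(a) * trace(b a) - trace(b)  (reduce the a square) = x*z - y
trace(a^2 b^-1) = trace(a^2) * trace(b) - trace(a^2 b)  (eliminate b^-1) = x^2*y - x*z - y
trace(a^3) = trace(a) * trace(a^2) - trace(a)   [square of a] = x^3 - 3*x
trace(a^3 b) = trace(a) * trace(b a^2) - trace(b a)   [square of a] = x^2*z - x*y - z
trace(a^2 b^-1 a) = trace(a^3) * trace(b) - trace(a^3 b)   [inverse elimination on b] = x^3*y - x^2*z - 2*x*y + z
assemble the triple (trace(r) - 2; trace(r a) - x; trace(r b) - y)

x^2*y - x*z - y - 2; x^3*y - x^2*z - 2*x*y - x + z; x^2 - y - 2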